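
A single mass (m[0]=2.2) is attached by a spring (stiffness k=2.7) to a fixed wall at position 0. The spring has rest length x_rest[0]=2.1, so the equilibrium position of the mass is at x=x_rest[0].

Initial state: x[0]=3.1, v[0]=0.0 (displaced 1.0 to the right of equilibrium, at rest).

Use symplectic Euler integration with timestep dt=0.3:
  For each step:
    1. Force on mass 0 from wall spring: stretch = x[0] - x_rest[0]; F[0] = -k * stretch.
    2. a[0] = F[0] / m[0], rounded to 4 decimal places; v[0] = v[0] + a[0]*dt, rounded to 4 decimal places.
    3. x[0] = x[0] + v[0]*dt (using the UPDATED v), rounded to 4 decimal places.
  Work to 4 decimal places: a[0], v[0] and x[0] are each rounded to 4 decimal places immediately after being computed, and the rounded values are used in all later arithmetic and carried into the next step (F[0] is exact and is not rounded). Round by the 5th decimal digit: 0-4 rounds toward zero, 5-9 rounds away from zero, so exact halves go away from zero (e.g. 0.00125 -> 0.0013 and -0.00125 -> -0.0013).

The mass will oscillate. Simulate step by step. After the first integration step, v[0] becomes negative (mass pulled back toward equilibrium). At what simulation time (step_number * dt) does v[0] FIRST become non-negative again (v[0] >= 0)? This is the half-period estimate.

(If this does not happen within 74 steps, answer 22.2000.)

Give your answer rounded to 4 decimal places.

Answer: 3.0000

Derivation:
Step 0: x=[3.1000] v=[0.0000]
Step 1: x=[2.9895] v=[-0.3682]
Step 2: x=[2.7808] v=[-0.6957]
Step 3: x=[2.4969] v=[-0.9464]
Step 4: x=[2.1692] v=[-1.0925]
Step 5: x=[1.8338] v=[-1.1180]
Step 6: x=[1.5278] v=[-1.0200]
Step 7: x=[1.2850] v=[-0.8093]
Step 8: x=[1.1322] v=[-0.5092]
Step 9: x=[1.0863] v=[-0.1529]
Step 10: x=[1.1524] v=[0.2203]
First v>=0 after going negative at step 10, time=3.0000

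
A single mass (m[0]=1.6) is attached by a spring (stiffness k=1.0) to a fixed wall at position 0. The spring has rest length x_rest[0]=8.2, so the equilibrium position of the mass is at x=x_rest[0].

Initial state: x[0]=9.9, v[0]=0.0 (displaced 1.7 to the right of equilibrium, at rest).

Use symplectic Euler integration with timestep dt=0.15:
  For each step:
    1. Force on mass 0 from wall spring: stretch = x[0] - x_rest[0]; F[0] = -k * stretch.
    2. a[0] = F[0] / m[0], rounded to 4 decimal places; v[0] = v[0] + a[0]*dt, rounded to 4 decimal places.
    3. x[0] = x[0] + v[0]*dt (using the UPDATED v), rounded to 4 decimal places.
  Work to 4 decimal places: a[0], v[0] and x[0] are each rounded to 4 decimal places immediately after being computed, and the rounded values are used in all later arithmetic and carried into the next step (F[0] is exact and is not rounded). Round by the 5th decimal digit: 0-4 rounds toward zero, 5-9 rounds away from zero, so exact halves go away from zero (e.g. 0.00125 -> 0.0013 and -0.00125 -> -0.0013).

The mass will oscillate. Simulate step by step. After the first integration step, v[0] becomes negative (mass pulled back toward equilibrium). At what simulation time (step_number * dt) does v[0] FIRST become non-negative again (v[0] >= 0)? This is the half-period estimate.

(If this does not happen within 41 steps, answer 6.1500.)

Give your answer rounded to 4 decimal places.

Answer: 4.0500

Derivation:
Step 0: x=[9.9000] v=[0.0000]
Step 1: x=[9.8761] v=[-0.1594]
Step 2: x=[9.8286] v=[-0.3165]
Step 3: x=[9.7582] v=[-0.4692]
Step 4: x=[9.6659] v=[-0.6153]
Step 5: x=[9.5530] v=[-0.7527]
Step 6: x=[9.4211] v=[-0.8795]
Step 7: x=[9.2720] v=[-0.9940]
Step 8: x=[9.1078] v=[-1.0945]
Step 9: x=[8.9309] v=[-1.1796]
Step 10: x=[8.7437] v=[-1.2481]
Step 11: x=[8.5488] v=[-1.2991]
Step 12: x=[8.3490] v=[-1.3318]
Step 13: x=[8.1471] v=[-1.3458]
Step 14: x=[7.9460] v=[-1.3408]
Step 15: x=[7.7485] v=[-1.3170]
Step 16: x=[7.5573] v=[-1.2747]
Step 17: x=[7.3751] v=[-1.2144]
Step 18: x=[7.2045] v=[-1.1371]
Step 19: x=[7.0479] v=[-1.0438]
Step 20: x=[6.9075] v=[-0.9358]
Step 21: x=[6.7853] v=[-0.8146]
Step 22: x=[6.6830] v=[-0.6820]
Step 23: x=[6.6020] v=[-0.5398]
Step 24: x=[6.5435] v=[-0.3900]
Step 25: x=[6.5083] v=[-0.2347]
Step 26: x=[6.4969] v=[-0.0761]
Step 27: x=[6.5094] v=[0.0836]
First v>=0 after going negative at step 27, time=4.0500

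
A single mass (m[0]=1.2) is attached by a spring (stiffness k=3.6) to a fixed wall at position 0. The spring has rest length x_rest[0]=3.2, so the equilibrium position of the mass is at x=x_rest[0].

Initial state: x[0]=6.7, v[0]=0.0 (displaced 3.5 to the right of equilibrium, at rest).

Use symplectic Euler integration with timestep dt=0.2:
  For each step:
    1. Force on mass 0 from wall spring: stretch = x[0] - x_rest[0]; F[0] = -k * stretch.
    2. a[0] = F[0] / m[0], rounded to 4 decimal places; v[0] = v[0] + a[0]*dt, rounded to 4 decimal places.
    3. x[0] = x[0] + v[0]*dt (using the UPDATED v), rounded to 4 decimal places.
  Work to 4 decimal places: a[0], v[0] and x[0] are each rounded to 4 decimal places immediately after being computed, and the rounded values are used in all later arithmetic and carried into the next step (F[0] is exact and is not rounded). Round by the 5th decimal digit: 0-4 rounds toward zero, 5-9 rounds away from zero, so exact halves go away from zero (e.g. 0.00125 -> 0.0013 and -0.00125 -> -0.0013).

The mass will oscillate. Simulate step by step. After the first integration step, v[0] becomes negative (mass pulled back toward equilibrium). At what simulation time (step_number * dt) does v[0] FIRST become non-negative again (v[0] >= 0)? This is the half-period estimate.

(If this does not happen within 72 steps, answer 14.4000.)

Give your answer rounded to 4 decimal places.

Answer: 2.0000

Derivation:
Step 0: x=[6.7000] v=[0.0000]
Step 1: x=[6.2800] v=[-2.1000]
Step 2: x=[5.4904] v=[-3.9480]
Step 3: x=[4.4260] v=[-5.3222]
Step 4: x=[3.2144] v=[-6.0578]
Step 5: x=[2.0011] v=[-6.0664]
Step 6: x=[0.9317] v=[-5.3471]
Step 7: x=[0.1345] v=[-3.9861]
Step 8: x=[-0.2949] v=[-2.1468]
Step 9: x=[-0.3049] v=[-0.0499]
Step 10: x=[0.1057] v=[2.0530]
First v>=0 after going negative at step 10, time=2.0000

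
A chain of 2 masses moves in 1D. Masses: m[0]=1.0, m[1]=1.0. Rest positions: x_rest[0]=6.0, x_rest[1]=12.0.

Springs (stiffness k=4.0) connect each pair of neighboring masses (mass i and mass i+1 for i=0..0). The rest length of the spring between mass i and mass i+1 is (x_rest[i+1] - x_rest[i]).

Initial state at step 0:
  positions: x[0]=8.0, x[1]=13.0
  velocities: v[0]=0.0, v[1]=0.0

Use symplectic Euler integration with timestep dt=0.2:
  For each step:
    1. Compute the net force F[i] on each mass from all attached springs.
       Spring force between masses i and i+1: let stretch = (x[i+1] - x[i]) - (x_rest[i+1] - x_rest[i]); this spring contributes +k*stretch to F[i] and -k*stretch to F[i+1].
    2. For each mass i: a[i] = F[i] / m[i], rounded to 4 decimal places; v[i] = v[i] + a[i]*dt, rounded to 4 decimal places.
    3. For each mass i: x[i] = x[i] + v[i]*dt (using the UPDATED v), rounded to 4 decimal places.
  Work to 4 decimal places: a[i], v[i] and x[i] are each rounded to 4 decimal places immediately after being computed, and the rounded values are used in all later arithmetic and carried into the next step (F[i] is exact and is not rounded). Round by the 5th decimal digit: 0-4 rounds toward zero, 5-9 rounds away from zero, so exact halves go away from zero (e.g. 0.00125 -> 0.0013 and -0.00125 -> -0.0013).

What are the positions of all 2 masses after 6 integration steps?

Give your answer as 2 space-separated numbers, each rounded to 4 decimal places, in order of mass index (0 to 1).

Step 0: x=[8.0000 13.0000] v=[0.0000 0.0000]
Step 1: x=[7.8400 13.1600] v=[-0.8000 0.8000]
Step 2: x=[7.5712 13.4288] v=[-1.3440 1.3440]
Step 3: x=[7.2796 13.7204] v=[-1.4579 1.4579]
Step 4: x=[7.0585 13.9415] v=[-1.1053 1.1053]
Step 5: x=[6.9787 14.0213] v=[-0.3989 0.3989]
Step 6: x=[7.0657 13.9343] v=[0.4352 -0.4352]

Answer: 7.0657 13.9343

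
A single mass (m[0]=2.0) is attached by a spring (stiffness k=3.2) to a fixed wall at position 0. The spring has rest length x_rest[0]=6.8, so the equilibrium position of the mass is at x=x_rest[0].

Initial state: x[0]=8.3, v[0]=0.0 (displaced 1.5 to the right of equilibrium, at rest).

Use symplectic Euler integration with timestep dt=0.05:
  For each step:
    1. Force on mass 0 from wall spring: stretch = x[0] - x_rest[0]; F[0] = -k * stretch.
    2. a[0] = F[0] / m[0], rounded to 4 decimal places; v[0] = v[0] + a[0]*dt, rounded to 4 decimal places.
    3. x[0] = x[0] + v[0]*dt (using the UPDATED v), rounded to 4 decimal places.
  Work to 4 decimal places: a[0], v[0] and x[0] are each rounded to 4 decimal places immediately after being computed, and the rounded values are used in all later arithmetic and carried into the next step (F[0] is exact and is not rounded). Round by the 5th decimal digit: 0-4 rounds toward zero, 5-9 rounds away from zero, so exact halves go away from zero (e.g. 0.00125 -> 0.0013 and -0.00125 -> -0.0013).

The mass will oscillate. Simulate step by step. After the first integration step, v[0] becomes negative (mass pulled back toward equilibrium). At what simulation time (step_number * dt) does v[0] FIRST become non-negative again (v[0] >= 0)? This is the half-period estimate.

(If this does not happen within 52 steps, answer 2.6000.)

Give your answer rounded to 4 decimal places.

Step 0: x=[8.3000] v=[0.0000]
Step 1: x=[8.2940] v=[-0.1200]
Step 2: x=[8.2820] v=[-0.2395]
Step 3: x=[8.2641] v=[-0.3581]
Step 4: x=[8.2403] v=[-0.4752]
Step 5: x=[8.2108] v=[-0.5904]
Step 6: x=[8.1756] v=[-0.7033]
Step 7: x=[8.1349] v=[-0.8134]
Step 8: x=[8.0889] v=[-0.9202]
Step 9: x=[8.0377] v=[-1.0233]
Step 10: x=[7.9816] v=[-1.1223]
Step 11: x=[7.9208] v=[-1.2168]
Step 12: x=[7.8555] v=[-1.3065]
Step 13: x=[7.7860] v=[-1.3909]
Step 14: x=[7.7125] v=[-1.4698]
Step 15: x=[7.6354] v=[-1.5428]
Step 16: x=[7.5549] v=[-1.6096]
Step 17: x=[7.4714] v=[-1.6700]
Step 18: x=[7.3852] v=[-1.7237]
Step 19: x=[7.2967] v=[-1.7705]
Step 20: x=[7.2062] v=[-1.8102]
Step 21: x=[7.1141] v=[-1.8427]
Step 22: x=[7.0207] v=[-1.8678]
Step 23: x=[6.9264] v=[-1.8855]
Step 24: x=[6.8316] v=[-1.8956]
Step 25: x=[6.7367] v=[-1.8981]
Step 26: x=[6.6421] v=[-1.8930]
Step 27: x=[6.5481] v=[-1.8804]
Step 28: x=[6.4551] v=[-1.8603]
Step 29: x=[6.3635] v=[-1.8327]
Step 30: x=[6.2736] v=[-1.7978]
Step 31: x=[6.1858] v=[-1.7557]
Step 32: x=[6.1005] v=[-1.7066]
Step 33: x=[6.0180] v=[-1.6506]
Step 34: x=[5.9386] v=[-1.5880]
Step 35: x=[5.8626] v=[-1.5191]
Step 36: x=[5.7904] v=[-1.4441]
Step 37: x=[5.7222] v=[-1.3633]
Step 38: x=[5.6583] v=[-1.2771]
Step 39: x=[5.5990] v=[-1.1858]
Step 40: x=[5.5445] v=[-1.0897]
Step 41: x=[5.4950] v=[-0.9893]
Step 42: x=[5.4508] v=[-0.8849]
Step 43: x=[5.4120] v=[-0.7770]
Step 44: x=[5.3787] v=[-0.6660]
Step 45: x=[5.3511] v=[-0.5523]
Step 46: x=[5.3293] v=[-0.4364]
Step 47: x=[5.3134] v=[-0.3187]
Step 48: x=[5.3034] v=[-0.1998]
Step 49: x=[5.2994] v=[-0.0801]
Step 50: x=[5.3014] v=[0.0400]
First v>=0 after going negative at step 50, time=2.5000

Answer: 2.5000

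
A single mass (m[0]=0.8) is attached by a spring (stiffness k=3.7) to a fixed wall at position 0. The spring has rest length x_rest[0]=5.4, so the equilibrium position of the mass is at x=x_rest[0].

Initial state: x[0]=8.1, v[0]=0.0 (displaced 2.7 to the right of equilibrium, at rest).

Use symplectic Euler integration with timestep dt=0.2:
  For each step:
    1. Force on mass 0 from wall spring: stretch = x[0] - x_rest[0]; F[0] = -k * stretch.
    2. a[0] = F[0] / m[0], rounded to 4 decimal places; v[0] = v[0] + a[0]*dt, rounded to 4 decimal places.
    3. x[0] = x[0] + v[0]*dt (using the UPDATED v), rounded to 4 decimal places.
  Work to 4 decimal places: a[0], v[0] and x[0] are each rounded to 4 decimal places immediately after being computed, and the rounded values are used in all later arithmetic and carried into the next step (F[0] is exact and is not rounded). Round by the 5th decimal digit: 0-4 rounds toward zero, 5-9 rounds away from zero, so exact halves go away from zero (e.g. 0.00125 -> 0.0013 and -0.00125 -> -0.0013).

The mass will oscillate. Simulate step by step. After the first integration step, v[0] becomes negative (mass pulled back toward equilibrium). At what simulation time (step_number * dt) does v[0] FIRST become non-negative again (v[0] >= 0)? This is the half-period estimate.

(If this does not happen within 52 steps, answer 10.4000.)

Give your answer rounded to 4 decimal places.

Step 0: x=[8.1000] v=[0.0000]
Step 1: x=[7.6005] v=[-2.4975]
Step 2: x=[6.6939] v=[-4.5330]
Step 3: x=[5.5479] v=[-5.7299]
Step 4: x=[4.3746] v=[-5.8667]
Step 5: x=[3.3910] v=[-4.9182]
Step 6: x=[2.7790] v=[-3.0599]
Step 7: x=[2.6519] v=[-0.6355]
Step 8: x=[3.0332] v=[1.9065]
First v>=0 after going negative at step 8, time=1.6000

Answer: 1.6000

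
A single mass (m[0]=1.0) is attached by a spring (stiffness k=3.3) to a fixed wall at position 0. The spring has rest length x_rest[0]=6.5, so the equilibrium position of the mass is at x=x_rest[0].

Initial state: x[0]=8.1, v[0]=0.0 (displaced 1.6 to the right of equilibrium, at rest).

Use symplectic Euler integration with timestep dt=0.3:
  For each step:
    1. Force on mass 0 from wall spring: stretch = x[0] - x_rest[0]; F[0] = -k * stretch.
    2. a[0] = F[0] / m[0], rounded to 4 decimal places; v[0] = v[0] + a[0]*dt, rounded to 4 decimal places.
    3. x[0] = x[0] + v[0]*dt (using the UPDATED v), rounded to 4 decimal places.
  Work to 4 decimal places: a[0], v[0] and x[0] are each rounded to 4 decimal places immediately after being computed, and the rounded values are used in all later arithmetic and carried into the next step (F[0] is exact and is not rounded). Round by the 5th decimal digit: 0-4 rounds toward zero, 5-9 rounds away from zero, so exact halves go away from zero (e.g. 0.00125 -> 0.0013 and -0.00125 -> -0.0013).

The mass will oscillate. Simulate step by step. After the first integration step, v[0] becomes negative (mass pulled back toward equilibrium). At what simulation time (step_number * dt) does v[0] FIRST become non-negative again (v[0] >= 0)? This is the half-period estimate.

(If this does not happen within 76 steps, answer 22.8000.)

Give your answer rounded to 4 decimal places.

Answer: 1.8000

Derivation:
Step 0: x=[8.1000] v=[0.0000]
Step 1: x=[7.6248] v=[-1.5840]
Step 2: x=[6.8156] v=[-2.6975]
Step 3: x=[5.9126] v=[-3.0100]
Step 4: x=[5.1841] v=[-2.4285]
Step 5: x=[4.8464] v=[-1.1258]
Step 6: x=[4.9998] v=[0.5113]
First v>=0 after going negative at step 6, time=1.8000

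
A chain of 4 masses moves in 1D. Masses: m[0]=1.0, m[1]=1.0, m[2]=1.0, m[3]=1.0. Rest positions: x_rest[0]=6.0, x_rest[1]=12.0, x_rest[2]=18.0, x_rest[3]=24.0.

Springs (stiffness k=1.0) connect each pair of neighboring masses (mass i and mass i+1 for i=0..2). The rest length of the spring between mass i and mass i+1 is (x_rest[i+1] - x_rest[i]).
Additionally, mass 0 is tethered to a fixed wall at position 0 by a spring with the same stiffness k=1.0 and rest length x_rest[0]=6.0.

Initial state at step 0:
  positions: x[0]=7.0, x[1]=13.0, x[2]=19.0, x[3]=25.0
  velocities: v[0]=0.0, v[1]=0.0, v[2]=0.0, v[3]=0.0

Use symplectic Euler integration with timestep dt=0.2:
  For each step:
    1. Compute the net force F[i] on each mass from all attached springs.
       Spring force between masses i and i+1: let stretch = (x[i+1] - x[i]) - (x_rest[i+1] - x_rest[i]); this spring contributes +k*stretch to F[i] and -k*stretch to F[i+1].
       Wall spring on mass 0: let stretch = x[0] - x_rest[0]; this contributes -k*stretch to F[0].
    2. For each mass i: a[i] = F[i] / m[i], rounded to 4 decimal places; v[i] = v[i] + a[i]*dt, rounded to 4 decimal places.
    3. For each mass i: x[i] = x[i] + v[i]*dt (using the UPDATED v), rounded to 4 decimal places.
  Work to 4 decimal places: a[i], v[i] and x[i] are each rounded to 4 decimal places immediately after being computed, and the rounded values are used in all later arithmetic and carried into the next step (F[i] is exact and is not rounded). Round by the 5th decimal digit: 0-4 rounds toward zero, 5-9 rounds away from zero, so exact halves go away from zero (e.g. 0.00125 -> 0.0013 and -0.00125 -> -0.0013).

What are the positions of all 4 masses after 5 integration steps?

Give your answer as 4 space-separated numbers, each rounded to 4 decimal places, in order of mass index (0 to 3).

Step 0: x=[7.0000 13.0000 19.0000 25.0000] v=[0.0000 0.0000 0.0000 0.0000]
Step 1: x=[6.9600 13.0000 19.0000 25.0000] v=[-0.2000 0.0000 0.0000 0.0000]
Step 2: x=[6.8832 12.9984 19.0000 25.0000] v=[-0.3840 -0.0080 0.0000 0.0000]
Step 3: x=[6.7757 12.9923 18.9999 25.0000] v=[-0.5376 -0.0307 -0.0003 0.0000]
Step 4: x=[6.6458 12.9778 18.9995 25.0000] v=[-0.6494 -0.0725 -0.0018 0.0000]
Step 5: x=[6.5034 12.9509 18.9983 25.0000] v=[-0.7122 -0.1346 -0.0060 -0.0001]

Answer: 6.5034 12.9509 18.9983 25.0000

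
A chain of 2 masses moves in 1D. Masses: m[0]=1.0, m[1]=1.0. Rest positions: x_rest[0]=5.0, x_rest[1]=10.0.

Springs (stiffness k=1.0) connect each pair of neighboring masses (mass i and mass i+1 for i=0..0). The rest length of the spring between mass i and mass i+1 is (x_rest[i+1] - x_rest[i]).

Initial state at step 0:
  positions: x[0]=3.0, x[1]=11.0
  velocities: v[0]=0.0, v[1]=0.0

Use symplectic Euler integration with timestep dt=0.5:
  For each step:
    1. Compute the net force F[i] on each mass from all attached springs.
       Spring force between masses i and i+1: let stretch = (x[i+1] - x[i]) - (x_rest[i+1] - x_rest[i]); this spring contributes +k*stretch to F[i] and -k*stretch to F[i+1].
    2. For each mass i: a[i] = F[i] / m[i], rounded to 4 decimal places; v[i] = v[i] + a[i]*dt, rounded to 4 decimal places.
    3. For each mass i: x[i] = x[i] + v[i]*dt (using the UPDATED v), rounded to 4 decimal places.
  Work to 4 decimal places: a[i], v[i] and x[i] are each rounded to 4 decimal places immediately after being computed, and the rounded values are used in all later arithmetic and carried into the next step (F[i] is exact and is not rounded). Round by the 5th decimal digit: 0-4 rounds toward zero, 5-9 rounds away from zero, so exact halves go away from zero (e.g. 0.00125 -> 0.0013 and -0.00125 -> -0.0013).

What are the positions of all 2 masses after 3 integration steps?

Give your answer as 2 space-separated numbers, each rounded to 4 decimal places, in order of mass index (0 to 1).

Answer: 5.8125 8.1875

Derivation:
Step 0: x=[3.0000 11.0000] v=[0.0000 0.0000]
Step 1: x=[3.7500 10.2500] v=[1.5000 -1.5000]
Step 2: x=[4.8750 9.1250] v=[2.2500 -2.2500]
Step 3: x=[5.8125 8.1875] v=[1.8750 -1.8750]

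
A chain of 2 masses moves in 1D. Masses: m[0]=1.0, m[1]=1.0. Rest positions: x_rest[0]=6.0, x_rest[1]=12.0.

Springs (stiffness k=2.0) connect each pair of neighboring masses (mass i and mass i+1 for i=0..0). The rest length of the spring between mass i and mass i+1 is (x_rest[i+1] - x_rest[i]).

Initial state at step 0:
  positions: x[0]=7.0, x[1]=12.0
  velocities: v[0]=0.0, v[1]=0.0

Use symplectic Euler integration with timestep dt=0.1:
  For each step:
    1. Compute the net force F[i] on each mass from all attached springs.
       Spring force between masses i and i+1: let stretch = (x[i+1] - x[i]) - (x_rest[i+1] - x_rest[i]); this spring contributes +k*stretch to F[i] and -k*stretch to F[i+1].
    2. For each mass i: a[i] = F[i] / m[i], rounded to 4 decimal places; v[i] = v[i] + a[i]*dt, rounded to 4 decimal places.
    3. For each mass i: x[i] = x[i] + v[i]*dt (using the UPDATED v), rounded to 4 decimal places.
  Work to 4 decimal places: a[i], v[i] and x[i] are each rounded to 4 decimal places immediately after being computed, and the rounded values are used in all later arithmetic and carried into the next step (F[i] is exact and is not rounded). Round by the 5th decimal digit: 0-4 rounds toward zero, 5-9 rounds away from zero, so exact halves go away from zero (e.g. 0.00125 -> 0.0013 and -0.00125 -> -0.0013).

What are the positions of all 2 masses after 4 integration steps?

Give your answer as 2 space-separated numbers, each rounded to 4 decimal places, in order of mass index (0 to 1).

Step 0: x=[7.0000 12.0000] v=[0.0000 0.0000]
Step 1: x=[6.9800 12.0200] v=[-0.2000 0.2000]
Step 2: x=[6.9408 12.0592] v=[-0.3920 0.3920]
Step 3: x=[6.8840 12.1160] v=[-0.5683 0.5683]
Step 4: x=[6.8118 12.1882] v=[-0.7219 0.7219]

Answer: 6.8118 12.1882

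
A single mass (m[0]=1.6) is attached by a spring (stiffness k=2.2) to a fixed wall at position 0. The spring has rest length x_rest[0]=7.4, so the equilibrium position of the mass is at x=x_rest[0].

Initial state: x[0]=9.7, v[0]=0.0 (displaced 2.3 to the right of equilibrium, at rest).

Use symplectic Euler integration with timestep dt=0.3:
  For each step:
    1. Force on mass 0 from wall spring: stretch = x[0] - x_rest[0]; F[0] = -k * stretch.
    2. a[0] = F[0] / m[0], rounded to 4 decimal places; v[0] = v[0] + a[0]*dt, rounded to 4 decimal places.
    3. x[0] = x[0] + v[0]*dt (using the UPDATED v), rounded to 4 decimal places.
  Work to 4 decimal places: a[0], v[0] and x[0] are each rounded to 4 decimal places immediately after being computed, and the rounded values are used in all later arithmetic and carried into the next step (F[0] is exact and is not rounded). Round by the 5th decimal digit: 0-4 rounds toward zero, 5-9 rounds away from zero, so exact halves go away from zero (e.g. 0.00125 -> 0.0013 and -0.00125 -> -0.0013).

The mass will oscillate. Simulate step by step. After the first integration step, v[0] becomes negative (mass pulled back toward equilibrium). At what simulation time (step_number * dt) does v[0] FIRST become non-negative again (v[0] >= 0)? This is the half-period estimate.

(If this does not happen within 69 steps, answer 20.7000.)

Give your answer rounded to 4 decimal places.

Answer: 2.7000

Derivation:
Step 0: x=[9.7000] v=[0.0000]
Step 1: x=[9.4154] v=[-0.9488]
Step 2: x=[8.8813] v=[-1.7802]
Step 3: x=[8.1639] v=[-2.3912]
Step 4: x=[7.3520] v=[-2.7063]
Step 5: x=[6.5461] v=[-2.6865]
Step 6: x=[5.8458] v=[-2.3343]
Step 7: x=[5.3378] v=[-1.6932]
Step 8: x=[5.0850] v=[-0.8426]
Step 9: x=[5.1187] v=[0.1123]
First v>=0 after going negative at step 9, time=2.7000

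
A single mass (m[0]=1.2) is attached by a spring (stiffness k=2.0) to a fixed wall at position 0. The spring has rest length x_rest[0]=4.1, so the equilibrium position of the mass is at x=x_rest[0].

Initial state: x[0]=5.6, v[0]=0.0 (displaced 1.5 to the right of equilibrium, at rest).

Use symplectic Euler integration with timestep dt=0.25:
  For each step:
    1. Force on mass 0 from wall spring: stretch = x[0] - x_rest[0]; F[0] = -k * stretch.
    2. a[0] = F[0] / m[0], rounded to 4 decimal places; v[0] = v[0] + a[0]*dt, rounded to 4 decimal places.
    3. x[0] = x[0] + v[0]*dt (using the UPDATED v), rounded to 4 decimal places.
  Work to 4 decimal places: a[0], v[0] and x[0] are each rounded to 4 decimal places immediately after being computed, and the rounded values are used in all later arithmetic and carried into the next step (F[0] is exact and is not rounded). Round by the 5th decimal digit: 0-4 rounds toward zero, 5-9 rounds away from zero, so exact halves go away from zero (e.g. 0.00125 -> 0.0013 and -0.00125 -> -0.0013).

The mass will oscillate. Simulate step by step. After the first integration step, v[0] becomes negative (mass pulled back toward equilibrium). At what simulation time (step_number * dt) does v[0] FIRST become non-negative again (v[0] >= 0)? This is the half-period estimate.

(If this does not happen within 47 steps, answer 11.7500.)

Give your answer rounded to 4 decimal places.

Step 0: x=[5.6000] v=[0.0000]
Step 1: x=[5.4438] v=[-0.6250]
Step 2: x=[5.1476] v=[-1.1849]
Step 3: x=[4.7423] v=[-1.6214]
Step 4: x=[4.2701] v=[-1.8890]
Step 5: x=[3.7801] v=[-1.9599]
Step 6: x=[3.3235] v=[-1.8266]
Step 7: x=[2.9477] v=[-1.5031]
Step 8: x=[2.6920] v=[-1.0230]
Step 9: x=[2.5829] v=[-0.4363]
Step 10: x=[2.6319] v=[0.1958]
First v>=0 after going negative at step 10, time=2.5000

Answer: 2.5000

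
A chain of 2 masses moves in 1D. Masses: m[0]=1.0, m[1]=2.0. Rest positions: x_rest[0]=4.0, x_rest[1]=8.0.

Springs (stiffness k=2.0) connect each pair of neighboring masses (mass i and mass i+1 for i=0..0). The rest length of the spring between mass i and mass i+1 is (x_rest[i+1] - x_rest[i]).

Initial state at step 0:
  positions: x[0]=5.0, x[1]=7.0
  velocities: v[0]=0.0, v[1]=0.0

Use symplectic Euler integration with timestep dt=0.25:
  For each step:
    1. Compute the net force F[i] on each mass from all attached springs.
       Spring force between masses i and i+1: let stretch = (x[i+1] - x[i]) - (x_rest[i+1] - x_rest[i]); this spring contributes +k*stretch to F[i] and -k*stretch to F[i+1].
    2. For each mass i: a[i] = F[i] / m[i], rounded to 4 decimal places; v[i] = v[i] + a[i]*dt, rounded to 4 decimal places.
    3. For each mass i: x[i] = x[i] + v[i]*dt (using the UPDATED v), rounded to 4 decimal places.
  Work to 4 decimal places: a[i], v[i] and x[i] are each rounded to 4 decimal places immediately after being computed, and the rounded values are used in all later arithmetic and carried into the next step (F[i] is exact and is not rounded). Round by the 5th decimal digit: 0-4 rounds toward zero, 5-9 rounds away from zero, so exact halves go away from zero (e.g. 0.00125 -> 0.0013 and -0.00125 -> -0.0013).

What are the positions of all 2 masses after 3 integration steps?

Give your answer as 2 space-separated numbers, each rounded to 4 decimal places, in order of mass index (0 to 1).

Answer: 3.7256 7.6373

Derivation:
Step 0: x=[5.0000 7.0000] v=[0.0000 0.0000]
Step 1: x=[4.7500 7.1250] v=[-1.0000 0.5000]
Step 2: x=[4.2969 7.3516] v=[-1.8125 0.9063]
Step 3: x=[3.7256 7.6373] v=[-2.2852 1.1426]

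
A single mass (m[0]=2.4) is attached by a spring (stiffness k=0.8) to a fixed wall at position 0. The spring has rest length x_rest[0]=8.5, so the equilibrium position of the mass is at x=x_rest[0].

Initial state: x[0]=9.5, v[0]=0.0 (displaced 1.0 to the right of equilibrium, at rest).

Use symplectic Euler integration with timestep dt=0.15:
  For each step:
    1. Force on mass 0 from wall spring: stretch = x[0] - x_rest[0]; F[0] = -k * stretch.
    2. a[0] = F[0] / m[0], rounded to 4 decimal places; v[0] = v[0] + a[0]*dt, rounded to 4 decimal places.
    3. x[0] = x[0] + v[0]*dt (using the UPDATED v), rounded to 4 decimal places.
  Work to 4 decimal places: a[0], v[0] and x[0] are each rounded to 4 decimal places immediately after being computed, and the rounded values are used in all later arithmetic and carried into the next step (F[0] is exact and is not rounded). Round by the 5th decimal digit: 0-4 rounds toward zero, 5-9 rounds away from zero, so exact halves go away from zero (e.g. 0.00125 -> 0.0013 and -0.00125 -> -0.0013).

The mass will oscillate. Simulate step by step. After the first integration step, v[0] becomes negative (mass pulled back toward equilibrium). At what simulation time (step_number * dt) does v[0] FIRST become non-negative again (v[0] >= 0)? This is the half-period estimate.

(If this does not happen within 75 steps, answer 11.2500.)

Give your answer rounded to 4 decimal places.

Step 0: x=[9.5000] v=[0.0000]
Step 1: x=[9.4925] v=[-0.0500]
Step 2: x=[9.4776] v=[-0.0996]
Step 3: x=[9.4553] v=[-0.1485]
Step 4: x=[9.4259] v=[-0.1963]
Step 5: x=[9.3895] v=[-0.2426]
Step 6: x=[9.3464] v=[-0.2871]
Step 7: x=[9.2970] v=[-0.3294]
Step 8: x=[9.2416] v=[-0.3693]
Step 9: x=[9.1806] v=[-0.4064]
Step 10: x=[9.1145] v=[-0.4404]
Step 11: x=[9.0438] v=[-0.4711]
Step 12: x=[8.9691] v=[-0.4983]
Step 13: x=[8.8908] v=[-0.5218]
Step 14: x=[8.8096] v=[-0.5413]
Step 15: x=[8.7261] v=[-0.5568]
Step 16: x=[8.6409] v=[-0.5681]
Step 17: x=[8.5546] v=[-0.5752]
Step 18: x=[8.4679] v=[-0.5779]
Step 19: x=[8.3815] v=[-0.5763]
Step 20: x=[8.2959] v=[-0.5704]
Step 21: x=[8.2119] v=[-0.5602]
Step 22: x=[8.1300] v=[-0.5458]
Step 23: x=[8.0509] v=[-0.5273]
Step 24: x=[7.9752] v=[-0.5048]
Step 25: x=[7.9034] v=[-0.4786]
Step 26: x=[7.8361] v=[-0.4488]
Step 27: x=[7.7738] v=[-0.4156]
Step 28: x=[7.7169] v=[-0.3793]
Step 29: x=[7.6659] v=[-0.3402]
Step 30: x=[7.6211] v=[-0.2985]
Step 31: x=[7.5829] v=[-0.2546]
Step 32: x=[7.5516] v=[-0.2087]
Step 33: x=[7.5274] v=[-0.1613]
Step 34: x=[7.5105] v=[-0.1127]
Step 35: x=[7.5010] v=[-0.0632]
Step 36: x=[7.4990] v=[-0.0133]
Step 37: x=[7.5045] v=[0.0368]
First v>=0 after going negative at step 37, time=5.5500

Answer: 5.5500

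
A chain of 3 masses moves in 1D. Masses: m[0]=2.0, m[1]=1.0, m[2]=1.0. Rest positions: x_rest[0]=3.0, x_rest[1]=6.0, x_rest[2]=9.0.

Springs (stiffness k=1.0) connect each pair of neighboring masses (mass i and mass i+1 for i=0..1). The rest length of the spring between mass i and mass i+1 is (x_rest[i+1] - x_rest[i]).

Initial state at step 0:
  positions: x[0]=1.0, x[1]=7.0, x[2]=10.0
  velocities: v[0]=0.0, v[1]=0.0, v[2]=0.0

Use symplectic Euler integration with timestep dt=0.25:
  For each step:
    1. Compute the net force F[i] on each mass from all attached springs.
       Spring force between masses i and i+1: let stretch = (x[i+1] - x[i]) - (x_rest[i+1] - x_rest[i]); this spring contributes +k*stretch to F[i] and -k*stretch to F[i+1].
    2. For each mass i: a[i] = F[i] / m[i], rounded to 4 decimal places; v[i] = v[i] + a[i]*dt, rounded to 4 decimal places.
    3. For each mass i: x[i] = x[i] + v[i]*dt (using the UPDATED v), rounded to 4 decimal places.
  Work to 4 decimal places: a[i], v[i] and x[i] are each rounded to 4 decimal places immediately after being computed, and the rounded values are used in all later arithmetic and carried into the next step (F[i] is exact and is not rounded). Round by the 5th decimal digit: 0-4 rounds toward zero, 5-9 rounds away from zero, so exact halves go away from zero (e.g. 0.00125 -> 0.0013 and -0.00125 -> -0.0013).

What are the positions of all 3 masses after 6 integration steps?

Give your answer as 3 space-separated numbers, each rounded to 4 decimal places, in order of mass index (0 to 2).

Answer: 2.4454 4.7349 9.3748

Derivation:
Step 0: x=[1.0000 7.0000 10.0000] v=[0.0000 0.0000 0.0000]
Step 1: x=[1.0938 6.8125 10.0000] v=[0.3750 -0.7500 0.0000]
Step 2: x=[1.2725 6.4668 9.9883] v=[0.7149 -1.3828 -0.0469]
Step 3: x=[1.5198 6.0166 9.9440] v=[0.9892 -1.8010 -0.1773]
Step 4: x=[1.8139 5.5308 9.8417] v=[1.1763 -1.9434 -0.4092]
Step 5: x=[2.1304 5.0821 9.6575] v=[1.2659 -1.7949 -0.7369]
Step 6: x=[2.4454 4.7349 9.3748] v=[1.2599 -1.3890 -1.1308]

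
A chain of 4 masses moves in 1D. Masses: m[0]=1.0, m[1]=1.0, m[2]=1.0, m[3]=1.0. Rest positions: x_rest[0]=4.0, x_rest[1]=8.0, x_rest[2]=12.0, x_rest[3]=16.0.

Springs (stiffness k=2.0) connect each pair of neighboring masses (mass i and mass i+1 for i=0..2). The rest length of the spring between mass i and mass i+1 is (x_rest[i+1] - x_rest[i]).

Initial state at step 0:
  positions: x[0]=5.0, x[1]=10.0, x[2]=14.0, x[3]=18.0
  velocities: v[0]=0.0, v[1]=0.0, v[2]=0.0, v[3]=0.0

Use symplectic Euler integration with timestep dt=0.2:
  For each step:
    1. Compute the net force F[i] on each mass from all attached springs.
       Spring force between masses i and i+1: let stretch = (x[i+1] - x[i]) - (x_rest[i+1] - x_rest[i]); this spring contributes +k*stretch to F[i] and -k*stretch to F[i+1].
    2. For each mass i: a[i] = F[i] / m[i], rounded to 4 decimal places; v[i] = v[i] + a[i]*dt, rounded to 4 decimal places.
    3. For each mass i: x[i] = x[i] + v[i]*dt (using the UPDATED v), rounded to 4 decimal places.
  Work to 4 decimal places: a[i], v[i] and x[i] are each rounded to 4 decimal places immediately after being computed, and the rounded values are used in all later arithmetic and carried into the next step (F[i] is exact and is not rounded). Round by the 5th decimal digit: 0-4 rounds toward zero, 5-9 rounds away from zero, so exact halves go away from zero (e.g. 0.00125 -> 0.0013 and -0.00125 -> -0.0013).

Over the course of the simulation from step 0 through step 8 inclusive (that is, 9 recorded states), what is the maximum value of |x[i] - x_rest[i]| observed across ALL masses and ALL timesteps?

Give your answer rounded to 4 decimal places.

Step 0: x=[5.0000 10.0000 14.0000 18.0000] v=[0.0000 0.0000 0.0000 0.0000]
Step 1: x=[5.0800 9.9200 14.0000 18.0000] v=[0.4000 -0.4000 0.0000 0.0000]
Step 2: x=[5.2272 9.7792 13.9936 18.0000] v=[0.7360 -0.7040 -0.0320 0.0000]
Step 3: x=[5.4186 9.6114 13.9706 17.9995] v=[0.9568 -0.8390 -0.1152 -0.0026]
Step 4: x=[5.6254 9.4569 13.9211 17.9967] v=[1.0339 -0.7724 -0.2473 -0.0142]
Step 5: x=[5.8187 9.3530 13.8406 17.9878] v=[0.9665 -0.5193 -0.4027 -0.0444]
Step 6: x=[5.9747 9.3254 13.7328 17.9671] v=[0.7802 -0.1380 -0.5389 -0.1033]
Step 7: x=[6.0788 9.3823 13.6112 17.9277] v=[0.5205 0.2847 -0.6081 -0.1970]
Step 8: x=[6.1272 9.5133 13.4966 17.8630] v=[0.2419 0.6549 -0.5731 -0.3236]
Max displacement = 2.1272

Answer: 2.1272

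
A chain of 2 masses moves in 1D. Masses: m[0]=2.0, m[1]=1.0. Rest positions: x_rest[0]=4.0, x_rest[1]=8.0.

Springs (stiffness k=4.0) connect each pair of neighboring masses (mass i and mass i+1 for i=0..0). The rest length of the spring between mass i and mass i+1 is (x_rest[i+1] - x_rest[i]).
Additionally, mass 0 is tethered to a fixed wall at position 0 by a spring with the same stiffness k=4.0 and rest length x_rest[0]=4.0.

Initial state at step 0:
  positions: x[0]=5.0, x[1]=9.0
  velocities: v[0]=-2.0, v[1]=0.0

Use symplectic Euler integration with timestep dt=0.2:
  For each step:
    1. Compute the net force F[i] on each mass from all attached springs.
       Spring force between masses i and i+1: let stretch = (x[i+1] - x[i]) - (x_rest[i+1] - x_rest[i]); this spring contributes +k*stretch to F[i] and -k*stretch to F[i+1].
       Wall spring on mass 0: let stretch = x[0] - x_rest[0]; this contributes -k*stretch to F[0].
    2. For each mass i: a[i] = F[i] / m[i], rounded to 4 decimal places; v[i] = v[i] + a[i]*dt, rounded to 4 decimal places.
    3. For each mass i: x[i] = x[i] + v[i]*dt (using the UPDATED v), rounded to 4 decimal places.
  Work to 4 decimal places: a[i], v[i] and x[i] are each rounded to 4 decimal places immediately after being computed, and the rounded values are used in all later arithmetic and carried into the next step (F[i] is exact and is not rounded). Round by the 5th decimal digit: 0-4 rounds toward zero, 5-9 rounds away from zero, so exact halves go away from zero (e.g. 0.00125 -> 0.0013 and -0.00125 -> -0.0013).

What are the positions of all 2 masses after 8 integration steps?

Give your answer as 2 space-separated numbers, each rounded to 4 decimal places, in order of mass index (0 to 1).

Answer: 3.1702 5.9258

Derivation:
Step 0: x=[5.0000 9.0000] v=[-2.0000 0.0000]
Step 1: x=[4.5200 9.0000] v=[-2.4000 0.0000]
Step 2: x=[4.0368 8.9232] v=[-2.4160 -0.3840]
Step 3: x=[3.6216 8.7046] v=[-2.0762 -1.0931]
Step 4: x=[3.3233 8.3127] v=[-1.4916 -1.9595]
Step 5: x=[3.1583 7.7625] v=[-0.8252 -2.7510]
Step 6: x=[3.1089 7.1156] v=[-0.2468 -3.2344]
Step 7: x=[3.1314 6.4676] v=[0.1123 -3.2398]
Step 8: x=[3.1702 5.9258] v=[0.1942 -2.7088]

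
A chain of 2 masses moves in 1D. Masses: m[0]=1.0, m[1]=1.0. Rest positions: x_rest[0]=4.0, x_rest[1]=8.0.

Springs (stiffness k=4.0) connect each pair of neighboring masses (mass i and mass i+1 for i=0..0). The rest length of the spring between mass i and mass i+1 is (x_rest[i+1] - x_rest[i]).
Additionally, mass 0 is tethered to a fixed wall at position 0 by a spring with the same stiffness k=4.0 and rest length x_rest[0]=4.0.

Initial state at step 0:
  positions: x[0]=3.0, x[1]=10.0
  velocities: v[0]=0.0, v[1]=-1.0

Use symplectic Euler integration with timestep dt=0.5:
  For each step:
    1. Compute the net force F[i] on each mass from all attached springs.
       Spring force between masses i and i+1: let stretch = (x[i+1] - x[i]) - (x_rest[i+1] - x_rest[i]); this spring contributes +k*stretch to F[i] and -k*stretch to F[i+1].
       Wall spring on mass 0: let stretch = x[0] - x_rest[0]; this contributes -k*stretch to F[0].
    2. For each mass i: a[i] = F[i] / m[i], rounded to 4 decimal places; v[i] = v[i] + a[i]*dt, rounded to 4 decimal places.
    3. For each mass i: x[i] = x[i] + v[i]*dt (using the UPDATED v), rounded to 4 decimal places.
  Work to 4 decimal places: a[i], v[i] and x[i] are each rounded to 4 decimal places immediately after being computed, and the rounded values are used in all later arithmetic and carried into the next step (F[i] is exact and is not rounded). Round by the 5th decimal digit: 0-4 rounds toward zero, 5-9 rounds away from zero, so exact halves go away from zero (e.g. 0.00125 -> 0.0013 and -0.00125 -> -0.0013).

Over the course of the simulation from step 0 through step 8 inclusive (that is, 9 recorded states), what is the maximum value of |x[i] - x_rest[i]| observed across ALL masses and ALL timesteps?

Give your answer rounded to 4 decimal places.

Answer: 3.5000

Derivation:
Step 0: x=[3.0000 10.0000] v=[0.0000 -1.0000]
Step 1: x=[7.0000 6.5000] v=[8.0000 -7.0000]
Step 2: x=[3.5000 7.5000] v=[-7.0000 2.0000]
Step 3: x=[0.5000 8.5000] v=[-6.0000 2.0000]
Step 4: x=[5.0000 5.5000] v=[9.0000 -6.0000]
Step 5: x=[5.0000 6.0000] v=[0.0000 1.0000]
Step 6: x=[1.0000 9.5000] v=[-8.0000 7.0000]
Step 7: x=[4.5000 8.5000] v=[7.0000 -2.0000]
Step 8: x=[7.5000 7.5000] v=[6.0000 -2.0000]
Max displacement = 3.5000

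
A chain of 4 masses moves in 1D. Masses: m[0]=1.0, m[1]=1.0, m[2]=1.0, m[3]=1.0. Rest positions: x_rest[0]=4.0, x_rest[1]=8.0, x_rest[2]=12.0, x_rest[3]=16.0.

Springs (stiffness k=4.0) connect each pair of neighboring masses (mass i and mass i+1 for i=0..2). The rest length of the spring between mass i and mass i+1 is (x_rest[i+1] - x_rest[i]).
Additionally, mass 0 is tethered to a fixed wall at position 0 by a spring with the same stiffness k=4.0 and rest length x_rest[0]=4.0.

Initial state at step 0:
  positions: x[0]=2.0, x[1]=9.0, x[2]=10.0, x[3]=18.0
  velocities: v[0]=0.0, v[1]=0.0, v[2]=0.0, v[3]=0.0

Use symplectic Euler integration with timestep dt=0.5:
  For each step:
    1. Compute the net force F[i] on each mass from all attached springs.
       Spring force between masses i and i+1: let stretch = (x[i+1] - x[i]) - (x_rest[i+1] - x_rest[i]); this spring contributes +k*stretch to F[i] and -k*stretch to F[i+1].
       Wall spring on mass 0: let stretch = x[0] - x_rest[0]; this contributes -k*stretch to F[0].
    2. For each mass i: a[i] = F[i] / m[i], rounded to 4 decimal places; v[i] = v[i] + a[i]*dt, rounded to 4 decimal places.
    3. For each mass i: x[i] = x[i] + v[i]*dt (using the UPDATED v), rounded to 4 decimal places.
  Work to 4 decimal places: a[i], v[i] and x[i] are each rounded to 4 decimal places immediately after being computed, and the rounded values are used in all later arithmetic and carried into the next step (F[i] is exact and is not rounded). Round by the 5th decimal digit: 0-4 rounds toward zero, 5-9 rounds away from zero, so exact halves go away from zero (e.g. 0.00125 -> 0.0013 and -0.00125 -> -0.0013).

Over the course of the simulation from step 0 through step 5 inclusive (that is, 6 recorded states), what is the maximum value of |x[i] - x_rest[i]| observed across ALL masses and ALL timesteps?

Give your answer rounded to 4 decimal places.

Step 0: x=[2.0000 9.0000 10.0000 18.0000] v=[0.0000 0.0000 0.0000 0.0000]
Step 1: x=[7.0000 3.0000 17.0000 14.0000] v=[10.0000 -12.0000 14.0000 -8.0000]
Step 2: x=[1.0000 15.0000 7.0000 17.0000] v=[-12.0000 24.0000 -20.0000 6.0000]
Step 3: x=[8.0000 5.0000 15.0000 14.0000] v=[14.0000 -20.0000 16.0000 -6.0000]
Step 4: x=[4.0000 8.0000 12.0000 16.0000] v=[-8.0000 6.0000 -6.0000 4.0000]
Step 5: x=[0.0000 11.0000 9.0000 18.0000] v=[-8.0000 6.0000 -6.0000 4.0000]
Max displacement = 7.0000

Answer: 7.0000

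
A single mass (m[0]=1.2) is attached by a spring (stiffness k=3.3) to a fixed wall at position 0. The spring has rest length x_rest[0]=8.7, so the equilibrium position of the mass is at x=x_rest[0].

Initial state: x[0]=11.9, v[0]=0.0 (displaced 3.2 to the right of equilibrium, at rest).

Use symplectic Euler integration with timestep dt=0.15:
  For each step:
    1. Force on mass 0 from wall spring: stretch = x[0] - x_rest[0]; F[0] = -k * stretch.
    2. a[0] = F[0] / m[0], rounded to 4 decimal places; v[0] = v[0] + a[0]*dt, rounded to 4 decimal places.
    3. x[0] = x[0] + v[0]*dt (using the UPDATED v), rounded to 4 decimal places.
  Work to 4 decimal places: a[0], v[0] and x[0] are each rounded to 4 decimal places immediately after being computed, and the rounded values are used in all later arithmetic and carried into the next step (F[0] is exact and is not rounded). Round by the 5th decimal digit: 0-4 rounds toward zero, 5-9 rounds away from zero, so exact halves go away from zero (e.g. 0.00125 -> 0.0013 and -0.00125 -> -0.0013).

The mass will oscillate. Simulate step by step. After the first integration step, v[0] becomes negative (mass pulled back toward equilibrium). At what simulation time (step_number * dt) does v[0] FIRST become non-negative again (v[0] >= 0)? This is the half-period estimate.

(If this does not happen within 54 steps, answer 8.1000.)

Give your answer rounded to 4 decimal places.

Step 0: x=[11.9000] v=[0.0000]
Step 1: x=[11.7020] v=[-1.3200]
Step 2: x=[11.3183] v=[-2.5583]
Step 3: x=[10.7726] v=[-3.6383]
Step 4: x=[10.0986] v=[-4.4933]
Step 5: x=[9.3381] v=[-5.0702]
Step 6: x=[8.5381] v=[-5.3334]
Step 7: x=[7.7481] v=[-5.2666]
Step 8: x=[7.0170] v=[-4.8739]
Step 9: x=[6.3900] v=[-4.1797]
Step 10: x=[5.9060] v=[-3.2268]
Step 11: x=[5.5949] v=[-2.0743]
Step 12: x=[5.4759] v=[-0.7935]
Step 13: x=[5.5564] v=[0.5364]
First v>=0 after going negative at step 13, time=1.9500

Answer: 1.9500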